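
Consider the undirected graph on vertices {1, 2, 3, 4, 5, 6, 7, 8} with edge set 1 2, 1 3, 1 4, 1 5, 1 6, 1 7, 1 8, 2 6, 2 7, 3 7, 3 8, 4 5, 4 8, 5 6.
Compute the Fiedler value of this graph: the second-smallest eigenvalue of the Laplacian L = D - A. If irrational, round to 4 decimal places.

With the vertex order [1, 2, 3, 4, 5, 6, 7, 8], the degrees are [7, 3, 3, 3, 3, 3, 3, 3], giving D = diag(7, 3, 3, 3, 3, 3, 3, 3) and L = D - A. The smallest Laplacian eigenvalue is always 0. The next one, lambda_2 = 1.7530, measures how hard the graph is to disconnect: larger values mean better connectivity. By the matrix-tree theorem the graph has (1/8) * product of the nonzero eigenvalues = 841 spanning trees. There is one zero in the spectrum, matching the 1 component.

1.7530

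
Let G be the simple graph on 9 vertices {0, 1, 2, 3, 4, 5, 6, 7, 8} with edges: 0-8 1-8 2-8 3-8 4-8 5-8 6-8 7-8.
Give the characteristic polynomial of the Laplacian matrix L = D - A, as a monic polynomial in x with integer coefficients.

With the vertex order [0, 1, 2, 3, 4, 5, 6, 7, 8], the degrees are [1, 1, 1, 1, 1, 1, 1, 1, 8], giving D = diag(1, 1, 1, 1, 1, 1, 1, 1, 8) and L = D - A. Computing det(xI - L) by cofactor expansion (or equivalently via sum-over-permutations) gives x^9 - 16x^8 + 84x^7 - 224x^6 + 350x^5 - 336x^4 + 196x^3 - 64x^2 + 9x. The constant term is 0 because L is singular (the all-ones vector lies in its kernel). By the matrix-tree theorem the graph has (1/9) * product of the nonzero eigenvalues = 1 spanning tree.

x^9 - 16x^8 + 84x^7 - 224x^6 + 350x^5 - 336x^4 + 196x^3 - 64x^2 + 9x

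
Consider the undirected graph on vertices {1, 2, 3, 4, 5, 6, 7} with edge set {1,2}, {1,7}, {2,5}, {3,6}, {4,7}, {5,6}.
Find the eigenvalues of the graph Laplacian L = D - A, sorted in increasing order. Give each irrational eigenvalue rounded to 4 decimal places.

Each diagonal entry of L is the vertex degree and each off-diagonal entry is -1 where an edge is present, 0 otherwise; in the order [1, 2, 3, 4, 5, 6, 7] the diagonal is [2, 2, 1, 1, 2, 2, 2]. Diagonalising L (or applying a numerical eigensolver to the 7x7 matrix) gives the spectrum above. The largest eigenvalue, 3.8019, is at most the vertex count 7.

[0, 0.1981, 0.7530, 1.5550, 2.4450, 3.2470, 3.8019]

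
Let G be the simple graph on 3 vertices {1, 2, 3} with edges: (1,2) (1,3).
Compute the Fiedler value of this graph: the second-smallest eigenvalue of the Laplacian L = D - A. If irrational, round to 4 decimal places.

1

With the vertex order [1, 2, 3], the degrees are [2, 1, 1], giving D = diag(2, 1, 1) and L = D - A. The smallest Laplacian eigenvalue is always 0. The next one, lambda_2 = 1, measures how hard the graph is to disconnect: larger values mean better connectivity.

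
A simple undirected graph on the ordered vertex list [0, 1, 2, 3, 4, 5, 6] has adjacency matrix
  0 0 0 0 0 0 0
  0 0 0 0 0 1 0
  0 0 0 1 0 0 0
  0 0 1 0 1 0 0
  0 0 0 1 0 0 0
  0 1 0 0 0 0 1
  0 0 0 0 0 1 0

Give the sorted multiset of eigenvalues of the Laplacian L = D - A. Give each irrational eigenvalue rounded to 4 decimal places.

[0, 0, 0, 1, 1, 3, 3]

Reading degrees in the order [0, 1, 2, 3, 4, 5, 6] gives [0, 1, 1, 2, 1, 2, 1]; set D = diag(0, 1, 1, 2, 1, 2, 1) and form L = D - A. The multiplicity of 0 as a Laplacian eigenvalue equals the number of connected components. The 3 zero eigenvalues correspond to the 3 connected components. The largest eigenvalue, 3, is at most the vertex count 7.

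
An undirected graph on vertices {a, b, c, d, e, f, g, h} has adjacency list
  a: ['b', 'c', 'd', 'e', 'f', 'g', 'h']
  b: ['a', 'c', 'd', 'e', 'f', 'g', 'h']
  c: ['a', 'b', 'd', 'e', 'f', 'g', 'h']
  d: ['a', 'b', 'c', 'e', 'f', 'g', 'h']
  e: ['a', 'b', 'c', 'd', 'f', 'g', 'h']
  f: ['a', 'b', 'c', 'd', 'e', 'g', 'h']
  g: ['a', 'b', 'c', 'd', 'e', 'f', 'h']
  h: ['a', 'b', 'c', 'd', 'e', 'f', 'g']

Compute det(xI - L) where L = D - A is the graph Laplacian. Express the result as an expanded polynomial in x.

x^8 - 56x^7 + 1344x^6 - 17920x^5 + 143360x^4 - 688128x^3 + 1835008x^2 - 2097152x

Reading degrees in the order [a, b, c, d, e, f, g, h] gives [7, 7, 7, 7, 7, 7, 7, 7]; set D = diag(7, 7, 7, 7, 7, 7, 7, 7) and form L = D - A. L has integer entries, so p(x) = det(xI - L) has integer coefficients. Expanding the determinant yields x^8 - 56x^7 + 1344x^6 - 17920x^5 + 143360x^4 - 688128x^3 + 1835008x^2 - 2097152x. The coefficient of x^7 equals -trace(L) = -56, matching the sum of degrees.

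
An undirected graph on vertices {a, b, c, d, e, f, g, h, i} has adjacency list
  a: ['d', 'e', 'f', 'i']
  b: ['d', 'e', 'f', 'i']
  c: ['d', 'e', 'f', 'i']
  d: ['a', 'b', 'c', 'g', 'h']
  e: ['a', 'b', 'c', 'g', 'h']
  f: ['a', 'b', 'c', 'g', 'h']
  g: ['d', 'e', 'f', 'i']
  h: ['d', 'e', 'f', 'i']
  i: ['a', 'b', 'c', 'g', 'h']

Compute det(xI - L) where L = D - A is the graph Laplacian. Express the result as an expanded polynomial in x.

x^9 - 40x^8 + 690x^7 - 6720x^6 + 40485x^5 - 154704x^4 + 366560x^3 - 492800x^2 + 288000x

With the vertex order [a, b, c, d, e, f, g, h, i], the degrees are [4, 4, 4, 5, 5, 5, 4, 4, 5], giving D = diag(4, 4, 4, 5, 5, 5, 4, 4, 5) and L = D - A. The eigenvalues of L are [0, 4, 4, 4, 4, 5, 5, 5, 9]; the characteristic polynomial is the product of (x - lambda_i), which multiplies out to x^9 - 40x^8 + 690x^7 - 6720x^6 + 40485x^5 - 154704x^4 + 366560x^3 - 492800x^2 + 288000x. The constant term is 0 because L is singular (the all-ones vector lies in its kernel).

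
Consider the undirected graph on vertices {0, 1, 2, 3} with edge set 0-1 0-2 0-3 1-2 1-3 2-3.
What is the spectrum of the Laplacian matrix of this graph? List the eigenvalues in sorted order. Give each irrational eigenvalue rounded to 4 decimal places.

[0, 4, 4, 4]

Each diagonal entry of L is the vertex degree and each off-diagonal entry is -1 where an edge is present, 0 otherwise; in the order [0, 1, 2, 3] the diagonal is [3, 3, 3, 3]. Diagonalising L (or applying a numerical eigensolver to the 4x4 matrix) gives the spectrum above. By the matrix-tree theorem the graph has (1/4) * product of the nonzero eigenvalues = 16 spanning trees.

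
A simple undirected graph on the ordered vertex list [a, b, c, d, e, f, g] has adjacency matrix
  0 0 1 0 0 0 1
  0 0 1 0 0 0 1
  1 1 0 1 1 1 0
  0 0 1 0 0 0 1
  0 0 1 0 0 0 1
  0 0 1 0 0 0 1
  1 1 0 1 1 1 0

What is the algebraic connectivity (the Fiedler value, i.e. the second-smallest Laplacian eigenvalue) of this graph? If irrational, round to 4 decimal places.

2

With the vertex order [a, b, c, d, e, f, g], the degrees are [2, 2, 5, 2, 2, 2, 5], giving D = diag(2, 2, 5, 2, 2, 2, 5) and L = D - A. The sorted Laplacian eigenvalues are [0, 2, 2, 2, 2, 5, 7]; the algebraic connectivity is the second entry, 2. By the matrix-tree theorem the graph has (1/7) * product of the nonzero eigenvalues = 80 spanning trees.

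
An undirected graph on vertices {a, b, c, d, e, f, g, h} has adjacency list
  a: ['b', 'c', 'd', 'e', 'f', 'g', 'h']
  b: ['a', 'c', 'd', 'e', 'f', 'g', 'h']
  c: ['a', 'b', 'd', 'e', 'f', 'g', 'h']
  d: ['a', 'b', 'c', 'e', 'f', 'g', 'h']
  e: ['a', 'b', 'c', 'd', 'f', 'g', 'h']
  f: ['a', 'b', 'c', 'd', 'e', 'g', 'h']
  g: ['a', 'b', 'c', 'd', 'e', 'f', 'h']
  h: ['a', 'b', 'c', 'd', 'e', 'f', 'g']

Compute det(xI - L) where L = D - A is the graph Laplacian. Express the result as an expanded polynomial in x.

Reading degrees in the order [a, b, c, d, e, f, g, h] gives [7, 7, 7, 7, 7, 7, 7, 7]; set D = diag(7, 7, 7, 7, 7, 7, 7, 7) and form L = D - A. The eigenvalues of L are [0, 8, 8, 8, 8, 8, 8, 8]; the characteristic polynomial is the product of (x - lambda_i), which multiplies out to x^8 - 56x^7 + 1344x^6 - 17920x^5 + 143360x^4 - 688128x^3 + 1835008x^2 - 2097152x. The constant term is 0 because L is singular (the all-ones vector lies in its kernel). The eigenvalues sum to 56, which equals trace(L) = 2|E|. The largest eigenvalue, 8, is at most the vertex count 8.

x^8 - 56x^7 + 1344x^6 - 17920x^5 + 143360x^4 - 688128x^3 + 1835008x^2 - 2097152x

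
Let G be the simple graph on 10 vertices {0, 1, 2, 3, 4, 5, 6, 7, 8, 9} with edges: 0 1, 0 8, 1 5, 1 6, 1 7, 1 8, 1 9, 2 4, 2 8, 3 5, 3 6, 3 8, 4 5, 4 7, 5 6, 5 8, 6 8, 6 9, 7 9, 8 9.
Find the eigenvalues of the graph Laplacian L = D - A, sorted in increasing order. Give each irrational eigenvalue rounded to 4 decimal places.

[0, 1.4309, 1.9507, 2.1126, 3.2196, 4.2375, 5.3101, 6.3165, 7.2949, 8.1271]

Each diagonal entry of L is the vertex degree and each off-diagonal entry is -1 where an edge is present, 0 otherwise; in the order [0, 1, 2, 3, 4, 5, 6, 7, 8, 9] the diagonal is [2, 6, 2, 3, 3, 5, 5, 3, 7, 4]. Diagonalising L (or applying a numerical eigensolver to the 10x10 matrix) gives the spectrum above. There is one zero in the spectrum, matching the 1 component.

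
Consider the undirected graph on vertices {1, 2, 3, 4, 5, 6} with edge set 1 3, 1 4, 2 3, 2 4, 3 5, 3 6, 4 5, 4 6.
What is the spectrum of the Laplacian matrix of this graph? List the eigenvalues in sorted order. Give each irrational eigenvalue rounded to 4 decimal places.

[0, 2, 2, 2, 4, 6]

Reading degrees in the order [1, 2, 3, 4, 5, 6] gives [2, 2, 4, 4, 2, 2]; set D = diag(2, 2, 4, 4, 2, 2) and form L = D - A. L is symmetric positive semidefinite, so every eigenvalue is real and nonnegative. The eigenvalues sum to 16, which equals trace(L) = 2|E|.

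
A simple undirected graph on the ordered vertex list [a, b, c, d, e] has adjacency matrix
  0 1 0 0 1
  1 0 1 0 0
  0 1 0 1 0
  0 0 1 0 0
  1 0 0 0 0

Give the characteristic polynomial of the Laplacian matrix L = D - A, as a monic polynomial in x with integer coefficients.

x^5 - 8x^4 + 21x^3 - 20x^2 + 5x

Reading degrees in the order [a, b, c, d, e] gives [2, 2, 2, 1, 1]; set D = diag(2, 2, 2, 1, 1) and form L = D - A. L has integer entries, so p(x) = det(xI - L) has integer coefficients. Expanding the determinant yields x^5 - 8x^4 + 21x^3 - 20x^2 + 5x. The constant term is 0 because L is singular (the all-ones vector lies in its kernel). There is one zero in the spectrum, matching the 1 component.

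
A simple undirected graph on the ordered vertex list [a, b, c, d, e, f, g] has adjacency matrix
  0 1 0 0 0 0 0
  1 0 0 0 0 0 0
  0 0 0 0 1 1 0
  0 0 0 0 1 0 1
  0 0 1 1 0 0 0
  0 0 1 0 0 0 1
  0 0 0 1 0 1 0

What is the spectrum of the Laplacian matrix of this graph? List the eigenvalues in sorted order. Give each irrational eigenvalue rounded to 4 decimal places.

[0, 0, 1.3820, 1.3820, 2, 3.6180, 3.6180]

With the vertex order [a, b, c, d, e, f, g], the degrees are [1, 1, 2, 2, 2, 2, 2], giving D = diag(1, 1, 2, 2, 2, 2, 2) and L = D - A. Diagonalising L (or applying a numerical eigensolver to the 7x7 matrix) gives the spectrum above. The 2 zero eigenvalues correspond to the 2 connected components.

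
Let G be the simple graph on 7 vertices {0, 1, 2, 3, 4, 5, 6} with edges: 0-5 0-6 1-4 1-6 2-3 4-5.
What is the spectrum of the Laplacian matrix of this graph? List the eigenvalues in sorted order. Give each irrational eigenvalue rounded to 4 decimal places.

With the vertex order [0, 1, 2, 3, 4, 5, 6], the degrees are [2, 2, 1, 1, 2, 2, 2], giving D = diag(2, 2, 1, 1, 2, 2, 2) and L = D - A. Diagonalising L (or applying a numerical eigensolver to the 7x7 matrix) gives the spectrum above. The 2 zero eigenvalues correspond to the 2 connected components. There are 2 zeros in the spectrum, matching the 2 components.

[0, 0, 1.3820, 1.3820, 2, 3.6180, 3.6180]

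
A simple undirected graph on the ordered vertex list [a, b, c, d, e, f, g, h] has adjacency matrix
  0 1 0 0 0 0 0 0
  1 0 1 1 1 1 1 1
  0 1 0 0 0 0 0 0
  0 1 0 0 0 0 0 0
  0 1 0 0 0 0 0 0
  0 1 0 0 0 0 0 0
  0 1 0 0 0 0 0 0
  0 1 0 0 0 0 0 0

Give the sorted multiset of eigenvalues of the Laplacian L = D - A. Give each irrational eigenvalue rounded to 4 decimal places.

[0, 1, 1, 1, 1, 1, 1, 8]

Reading degrees in the order [a, b, c, d, e, f, g, h] gives [1, 7, 1, 1, 1, 1, 1, 1]; set D = diag(1, 7, 1, 1, 1, 1, 1, 1) and form L = D - A. Since every row of L sums to 0, the all-ones vector is in the kernel and 0 is an eigenvalue. By the matrix-tree theorem the graph has (1/8) * product of the nonzero eigenvalues = 1 spanning tree.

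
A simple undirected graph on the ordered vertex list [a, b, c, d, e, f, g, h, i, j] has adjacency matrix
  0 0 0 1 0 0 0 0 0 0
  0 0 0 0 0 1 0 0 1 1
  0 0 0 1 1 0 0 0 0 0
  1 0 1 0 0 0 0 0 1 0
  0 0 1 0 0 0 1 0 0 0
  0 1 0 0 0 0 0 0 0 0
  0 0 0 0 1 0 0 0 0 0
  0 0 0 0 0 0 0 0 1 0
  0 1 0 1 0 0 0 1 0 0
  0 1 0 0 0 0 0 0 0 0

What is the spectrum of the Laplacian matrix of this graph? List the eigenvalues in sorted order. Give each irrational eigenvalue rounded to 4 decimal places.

[0, 0.1614, 0.4439, 0.6905, 1, 1.4077, 2.4604, 3.0833, 3.9006, 4.8522]

Reading degrees in the order [a, b, c, d, e, f, g, h, i, j] gives [1, 3, 2, 3, 2, 1, 1, 1, 3, 1]; set D = diag(1, 3, 2, 3, 2, 1, 1, 1, 3, 1) and form L = D - A. Diagonalising L (or applying a numerical eigensolver to the 10x10 matrix) gives the spectrum above. There is one zero in the spectrum, matching the 1 component.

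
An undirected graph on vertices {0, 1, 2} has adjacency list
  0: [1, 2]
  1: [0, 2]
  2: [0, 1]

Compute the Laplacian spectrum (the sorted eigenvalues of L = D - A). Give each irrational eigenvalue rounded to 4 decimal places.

[0, 3, 3]

With the vertex order [0, 1, 2], the degrees are [2, 2, 2], giving D = diag(2, 2, 2) and L = D - A. Since every row of L sums to 0, the all-ones vector is in the kernel and 0 is an eigenvalue.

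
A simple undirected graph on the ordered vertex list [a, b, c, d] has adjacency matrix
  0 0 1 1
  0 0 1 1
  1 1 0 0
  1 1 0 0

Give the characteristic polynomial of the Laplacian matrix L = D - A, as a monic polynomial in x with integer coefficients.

Each diagonal entry of L is the vertex degree and each off-diagonal entry is -1 where an edge is present, 0 otherwise; in the order [a, b, c, d] the diagonal is [2, 2, 2, 2]. The eigenvalues of L are [0, 2, 2, 4]; the characteristic polynomial is the product of (x - lambda_i), which multiplies out to x^4 - 8x^3 + 20x^2 - 16x. Since p(0) = det(-L) = 0, x divides p(x). By the matrix-tree theorem the graph has (1/4) * product of the nonzero eigenvalues = 4 spanning trees.

x^4 - 8x^3 + 20x^2 - 16x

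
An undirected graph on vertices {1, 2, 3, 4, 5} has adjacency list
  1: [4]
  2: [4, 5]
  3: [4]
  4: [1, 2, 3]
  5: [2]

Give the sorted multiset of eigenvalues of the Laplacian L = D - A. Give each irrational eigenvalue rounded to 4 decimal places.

[0, 0.5188, 1, 2.3111, 4.1701]

Reading degrees in the order [1, 2, 3, 4, 5] gives [1, 2, 1, 3, 1]; set D = diag(1, 2, 1, 3, 1) and form L = D - A. L is symmetric positive semidefinite, so every eigenvalue is real and nonnegative. The single zero eigenvalue shows the graph is connected. By the matrix-tree theorem the graph has (1/5) * product of the nonzero eigenvalues = 1 spanning tree.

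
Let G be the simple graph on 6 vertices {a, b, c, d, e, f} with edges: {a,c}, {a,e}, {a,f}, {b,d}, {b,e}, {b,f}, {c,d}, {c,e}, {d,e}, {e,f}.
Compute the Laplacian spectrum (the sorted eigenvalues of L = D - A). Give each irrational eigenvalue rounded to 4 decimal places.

Reading degrees in the order [a, b, c, d, e, f] gives [3, 3, 3, 3, 5, 3]; set D = diag(3, 3, 3, 3, 5, 3) and form L = D - A. Since every row of L sums to 0, the all-ones vector is in the kernel and 0 is an eigenvalue. The single zero eigenvalue shows the graph is connected.

[0, 2.3820, 2.3820, 4.6180, 4.6180, 6]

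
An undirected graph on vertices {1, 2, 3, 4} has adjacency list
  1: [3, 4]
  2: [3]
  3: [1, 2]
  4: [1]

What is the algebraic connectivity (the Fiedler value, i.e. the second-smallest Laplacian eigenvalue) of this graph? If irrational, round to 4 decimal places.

Each diagonal entry of L is the vertex degree and each off-diagonal entry is -1 where an edge is present, 0 otherwise; in the order [1, 2, 3, 4] the diagonal is [2, 1, 2, 1]. The sorted Laplacian eigenvalues are [0, 0.5858, 2, 3.4142]; the algebraic connectivity is the second entry, 0.5858. By the matrix-tree theorem the graph has (1/4) * product of the nonzero eigenvalues = 1 spanning tree.

0.5858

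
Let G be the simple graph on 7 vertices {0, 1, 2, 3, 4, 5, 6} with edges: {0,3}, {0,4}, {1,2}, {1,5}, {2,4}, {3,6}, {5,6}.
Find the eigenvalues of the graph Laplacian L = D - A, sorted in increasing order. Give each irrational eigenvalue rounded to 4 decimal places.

Each diagonal entry of L is the vertex degree and each off-diagonal entry is -1 where an edge is present, 0 otherwise; in the order [0, 1, 2, 3, 4, 5, 6] the diagonal is [2, 2, 2, 2, 2, 2, 2]. The multiplicity of 0 as a Laplacian eigenvalue equals the number of connected components. There is one zero in the spectrum, matching the 1 component.

[0, 0.7530, 0.7530, 2.4450, 2.4450, 3.8019, 3.8019]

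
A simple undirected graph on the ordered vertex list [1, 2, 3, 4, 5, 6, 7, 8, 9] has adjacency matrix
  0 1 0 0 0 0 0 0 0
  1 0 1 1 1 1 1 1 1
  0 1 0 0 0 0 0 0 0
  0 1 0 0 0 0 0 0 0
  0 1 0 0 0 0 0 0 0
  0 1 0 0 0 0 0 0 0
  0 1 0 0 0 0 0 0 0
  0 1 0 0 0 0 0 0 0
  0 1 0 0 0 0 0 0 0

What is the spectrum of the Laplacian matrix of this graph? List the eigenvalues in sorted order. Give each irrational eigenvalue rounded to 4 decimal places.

With the vertex order [1, 2, 3, 4, 5, 6, 7, 8, 9], the degrees are [1, 8, 1, 1, 1, 1, 1, 1, 1], giving D = diag(1, 8, 1, 1, 1, 1, 1, 1, 1) and L = D - A. L is symmetric positive semidefinite, so every eigenvalue is real and nonnegative. The single zero eigenvalue shows the graph is connected. The largest eigenvalue, 9, is at most the vertex count 9.

[0, 1, 1, 1, 1, 1, 1, 1, 9]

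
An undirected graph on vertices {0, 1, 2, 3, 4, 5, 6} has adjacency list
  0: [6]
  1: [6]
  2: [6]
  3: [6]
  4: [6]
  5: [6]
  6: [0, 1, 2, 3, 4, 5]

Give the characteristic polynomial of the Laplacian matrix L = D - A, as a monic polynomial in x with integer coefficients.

Reading degrees in the order [0, 1, 2, 3, 4, 5, 6] gives [1, 1, 1, 1, 1, 1, 6]; set D = diag(1, 1, 1, 1, 1, 1, 6) and form L = D - A. Computing det(xI - L) by cofactor expansion (or equivalently via sum-over-permutations) gives x^7 - 12x^6 + 45x^5 - 80x^4 + 75x^3 - 36x^2 + 7x. The constant term is 0 because L is singular (the all-ones vector lies in its kernel). There is one zero in the spectrum, matching the 1 component.

x^7 - 12x^6 + 45x^5 - 80x^4 + 75x^3 - 36x^2 + 7x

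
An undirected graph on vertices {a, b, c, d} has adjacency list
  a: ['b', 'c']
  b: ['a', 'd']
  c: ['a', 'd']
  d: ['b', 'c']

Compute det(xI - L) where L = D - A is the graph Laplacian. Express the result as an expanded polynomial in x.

Each diagonal entry of L is the vertex degree and each off-diagonal entry is -1 where an edge is present, 0 otherwise; in the order [a, b, c, d] the diagonal is [2, 2, 2, 2]. The eigenvalues of L are [0, 2, 2, 4]; the characteristic polynomial is the product of (x - lambda_i), which multiplies out to x^4 - 8x^3 + 20x^2 - 16x. Since p(0) = det(-L) = 0, x divides p(x). By the matrix-tree theorem the graph has (1/4) * product of the nonzero eigenvalues = 4 spanning trees. The eigenvalues sum to 8, which equals trace(L) = 2|E|.

x^4 - 8x^3 + 20x^2 - 16x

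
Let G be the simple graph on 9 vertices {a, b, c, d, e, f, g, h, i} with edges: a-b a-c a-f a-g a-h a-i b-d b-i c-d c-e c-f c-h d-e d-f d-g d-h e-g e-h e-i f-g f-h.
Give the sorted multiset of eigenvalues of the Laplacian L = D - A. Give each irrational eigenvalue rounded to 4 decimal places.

Each diagonal entry of L is the vertex degree and each off-diagonal entry is -1 where an edge is present, 0 otherwise; in the order [a, b, c, d, e, f, g, h, i] the diagonal is [6, 3, 5, 6, 5, 5, 4, 5, 3]. Since every row of L sums to 0, the all-ones vector is in the kernel and 0 is an eigenvalue.

[0, 2.1104, 3.5965, 4, 4.8196, 6, 6.2206, 7.2018, 8.0512]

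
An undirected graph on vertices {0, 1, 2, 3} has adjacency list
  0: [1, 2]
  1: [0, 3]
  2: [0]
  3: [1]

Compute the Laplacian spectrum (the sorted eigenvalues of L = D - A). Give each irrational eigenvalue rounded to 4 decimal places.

Reading degrees in the order [0, 1, 2, 3] gives [2, 2, 1, 1]; set D = diag(2, 2, 1, 1) and form L = D - A. The multiplicity of 0 as a Laplacian eigenvalue equals the number of connected components. The single zero eigenvalue shows the graph is connected.

[0, 0.5858, 2, 3.4142]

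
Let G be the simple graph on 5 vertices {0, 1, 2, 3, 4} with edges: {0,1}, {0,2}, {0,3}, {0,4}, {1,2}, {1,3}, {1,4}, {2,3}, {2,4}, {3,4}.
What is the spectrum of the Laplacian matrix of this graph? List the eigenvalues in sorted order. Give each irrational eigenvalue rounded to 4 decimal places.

With the vertex order [0, 1, 2, 3, 4], the degrees are [4, 4, 4, 4, 4], giving D = diag(4, 4, 4, 4, 4) and L = D - A. L is symmetric positive semidefinite, so every eigenvalue is real and nonnegative.

[0, 5, 5, 5, 5]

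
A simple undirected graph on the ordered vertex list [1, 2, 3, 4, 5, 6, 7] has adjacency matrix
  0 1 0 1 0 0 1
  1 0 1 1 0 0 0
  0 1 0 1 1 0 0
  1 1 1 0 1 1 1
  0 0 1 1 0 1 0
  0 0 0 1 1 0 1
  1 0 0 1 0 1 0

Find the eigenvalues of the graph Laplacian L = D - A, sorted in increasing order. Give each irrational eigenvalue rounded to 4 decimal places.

[0, 2, 2, 4, 4, 5, 7]

Each diagonal entry of L is the vertex degree and each off-diagonal entry is -1 where an edge is present, 0 otherwise; in the order [1, 2, 3, 4, 5, 6, 7] the diagonal is [3, 3, 3, 6, 3, 3, 3]. L is symmetric positive semidefinite, so every eigenvalue is real and nonnegative. By the matrix-tree theorem the graph has (1/7) * product of the nonzero eigenvalues = 320 spanning trees.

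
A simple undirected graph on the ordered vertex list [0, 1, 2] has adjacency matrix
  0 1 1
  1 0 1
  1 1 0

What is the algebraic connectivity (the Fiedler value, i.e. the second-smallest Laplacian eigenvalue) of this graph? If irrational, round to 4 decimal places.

With the vertex order [0, 1, 2], the degrees are [2, 2, 2], giving D = diag(2, 2, 2) and L = D - A. Computing the eigenvalues of L and sorting gives [0, 3, 3]. The Fiedler value lambda_2 = 3 is strictly positive, so the graph is connected. There is one zero in the spectrum, matching the 1 component.

3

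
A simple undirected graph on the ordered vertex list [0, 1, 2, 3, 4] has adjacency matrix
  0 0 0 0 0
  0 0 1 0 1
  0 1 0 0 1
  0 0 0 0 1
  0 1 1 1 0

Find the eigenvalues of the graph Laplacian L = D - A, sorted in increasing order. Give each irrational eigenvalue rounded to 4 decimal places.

Each diagonal entry of L is the vertex degree and each off-diagonal entry is -1 where an edge is present, 0 otherwise; in the order [0, 1, 2, 3, 4] the diagonal is [0, 2, 2, 1, 3]. Since every row of L sums to 0, the all-ones vector is in the kernel and 0 is an eigenvalue. The 2 zero eigenvalues correspond to the 2 connected components. The largest eigenvalue, 4, is at most the vertex count 5. There are 2 zeros in the spectrum, matching the 2 components.

[0, 0, 1, 3, 4]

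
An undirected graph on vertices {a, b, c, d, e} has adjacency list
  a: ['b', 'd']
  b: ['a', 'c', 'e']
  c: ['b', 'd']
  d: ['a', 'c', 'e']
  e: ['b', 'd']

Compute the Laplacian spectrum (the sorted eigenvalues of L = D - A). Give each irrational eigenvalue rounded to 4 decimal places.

Reading degrees in the order [a, b, c, d, e] gives [2, 3, 2, 3, 2]; set D = diag(2, 3, 2, 3, 2) and form L = D - A. Diagonalising L (or applying a numerical eigensolver to the 5x5 matrix) gives the spectrum above. The largest eigenvalue, 5, is at most the vertex count 5. The eigenvalues sum to 12, which equals trace(L) = 2|E|.

[0, 2, 2, 3, 5]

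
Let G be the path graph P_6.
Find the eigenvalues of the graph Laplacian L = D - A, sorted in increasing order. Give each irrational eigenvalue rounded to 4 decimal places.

The graph has 6 vertices and degree multiset [2, 2, 2, 2, 1, 1]; D is the diagonal matrix of degrees and L = D - A. L is symmetric positive semidefinite, so every eigenvalue is real and nonnegative. The single zero eigenvalue shows the graph is connected. The largest eigenvalue, 3.7321, is at most the vertex count 6.

[0, 0.2679, 1, 2, 3, 3.7321]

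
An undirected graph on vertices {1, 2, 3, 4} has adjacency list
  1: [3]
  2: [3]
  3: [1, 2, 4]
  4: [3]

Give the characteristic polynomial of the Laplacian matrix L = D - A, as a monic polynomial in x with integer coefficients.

x^4 - 6x^3 + 9x^2 - 4x

With the vertex order [1, 2, 3, 4], the degrees are [1, 1, 3, 1], giving D = diag(1, 1, 3, 1) and L = D - A. Computing det(xI - L) by cofactor expansion (or equivalently via sum-over-permutations) gives x^4 - 6x^3 + 9x^2 - 4x. The coefficient of x^3 equals -trace(L) = -6, matching the sum of degrees. The largest eigenvalue, 4, is at most the vertex count 4. There is one zero in the spectrum, matching the 1 component.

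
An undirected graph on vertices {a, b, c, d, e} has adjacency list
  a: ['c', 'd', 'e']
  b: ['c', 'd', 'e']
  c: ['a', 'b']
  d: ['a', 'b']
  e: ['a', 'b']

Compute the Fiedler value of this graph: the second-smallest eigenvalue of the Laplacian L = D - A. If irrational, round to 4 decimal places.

2

With the vertex order [a, b, c, d, e], the degrees are [3, 3, 2, 2, 2], giving D = diag(3, 3, 2, 2, 2) and L = D - A. The smallest Laplacian eigenvalue is always 0. The next one, lambda_2 = 2, measures how hard the graph is to disconnect: larger values mean better connectivity.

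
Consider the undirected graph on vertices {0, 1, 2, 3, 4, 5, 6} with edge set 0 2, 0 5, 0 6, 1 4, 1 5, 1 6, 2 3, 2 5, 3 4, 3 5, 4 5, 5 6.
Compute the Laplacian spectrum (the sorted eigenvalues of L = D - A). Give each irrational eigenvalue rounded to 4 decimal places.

With the vertex order [0, 1, 2, 3, 4, 5, 6], the degrees are [3, 3, 3, 3, 3, 6, 3], giving D = diag(3, 3, 3, 3, 3, 6, 3) and L = D - A. Diagonalising L (or applying a numerical eigensolver to the 7x7 matrix) gives the spectrum above. The single zero eigenvalue shows the graph is connected. By the matrix-tree theorem the graph has (1/7) * product of the nonzero eigenvalues = 320 spanning trees. There is one zero in the spectrum, matching the 1 component.

[0, 2, 2, 4, 4, 5, 7]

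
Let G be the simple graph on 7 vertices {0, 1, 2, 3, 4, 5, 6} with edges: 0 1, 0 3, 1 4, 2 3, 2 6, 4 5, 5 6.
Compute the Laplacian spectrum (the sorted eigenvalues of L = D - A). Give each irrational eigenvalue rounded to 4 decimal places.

With the vertex order [0, 1, 2, 3, 4, 5, 6], the degrees are [2, 2, 2, 2, 2, 2, 2], giving D = diag(2, 2, 2, 2, 2, 2, 2) and L = D - A. Diagonalising L (or applying a numerical eigensolver to the 7x7 matrix) gives the spectrum above. The single zero eigenvalue shows the graph is connected. The largest eigenvalue, 3.8019, is at most the vertex count 7. There is one zero in the spectrum, matching the 1 component.

[0, 0.7530, 0.7530, 2.4450, 2.4450, 3.8019, 3.8019]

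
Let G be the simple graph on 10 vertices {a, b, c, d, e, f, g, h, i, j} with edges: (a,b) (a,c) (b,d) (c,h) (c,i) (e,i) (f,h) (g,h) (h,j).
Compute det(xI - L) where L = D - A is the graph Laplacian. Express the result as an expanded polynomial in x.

x^10 - 18x^9 + 132x^8 - 514x^7 + 1162x^6 - 1568x^5 + 1249x^4 - 556x^3 + 122x^2 - 10x

Reading degrees in the order [a, b, c, d, e, f, g, h, i, j] gives [2, 2, 3, 1, 1, 1, 1, 4, 2, 1]; set D = diag(2, 2, 3, 1, 1, 1, 1, 4, 2, 1) and form L = D - A. L has integer entries, so p(x) = det(xI - L) has integer coefficients. Expanding the determinant yields x^10 - 18x^9 + 132x^8 - 514x^7 + 1162x^6 - 1568x^5 + 1249x^4 - 556x^3 + 122x^2 - 10x. Since p(0) = det(-L) = 0, x divides p(x). There is one zero in the spectrum, matching the 1 component.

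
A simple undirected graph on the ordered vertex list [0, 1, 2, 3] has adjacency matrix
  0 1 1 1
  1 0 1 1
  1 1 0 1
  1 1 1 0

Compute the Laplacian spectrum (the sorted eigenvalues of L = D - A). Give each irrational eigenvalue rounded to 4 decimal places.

[0, 4, 4, 4]

Each diagonal entry of L is the vertex degree and each off-diagonal entry is -1 where an edge is present, 0 otherwise; in the order [0, 1, 2, 3] the diagonal is [3, 3, 3, 3]. The multiplicity of 0 as a Laplacian eigenvalue equals the number of connected components. The single zero eigenvalue shows the graph is connected. The largest eigenvalue, 4, is at most the vertex count 4.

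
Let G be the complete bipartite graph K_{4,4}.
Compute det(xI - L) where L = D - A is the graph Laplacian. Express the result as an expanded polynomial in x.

The graph has 8 vertices and degree multiset [4, 4, 4, 4, 4, 4, 4, 4]; D is the diagonal matrix of degrees and L = D - A. L has integer entries, so p(x) = det(xI - L) has integer coefficients. Expanding the determinant yields x^8 - 32x^7 + 432x^6 - 3200x^5 + 14080x^4 - 36864x^3 + 53248x^2 - 32768x. The coefficient of x^7 equals -trace(L) = -32, matching the sum of degrees. The largest eigenvalue, 8, is at most the vertex count 8.

x^8 - 32x^7 + 432x^6 - 3200x^5 + 14080x^4 - 36864x^3 + 53248x^2 - 32768x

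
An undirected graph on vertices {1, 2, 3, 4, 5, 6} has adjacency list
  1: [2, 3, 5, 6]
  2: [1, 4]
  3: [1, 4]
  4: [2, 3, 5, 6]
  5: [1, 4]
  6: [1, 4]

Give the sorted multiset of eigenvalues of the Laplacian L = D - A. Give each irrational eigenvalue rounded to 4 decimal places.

[0, 2, 2, 2, 4, 6]

Reading degrees in the order [1, 2, 3, 4, 5, 6] gives [4, 2, 2, 4, 2, 2]; set D = diag(4, 2, 2, 4, 2, 2) and form L = D - A. L is symmetric positive semidefinite, so every eigenvalue is real and nonnegative. The single zero eigenvalue shows the graph is connected. The eigenvalues sum to 16, which equals trace(L) = 2|E|.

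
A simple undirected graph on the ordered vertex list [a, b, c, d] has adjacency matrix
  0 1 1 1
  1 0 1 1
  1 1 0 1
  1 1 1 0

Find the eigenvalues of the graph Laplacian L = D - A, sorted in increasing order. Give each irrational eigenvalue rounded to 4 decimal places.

Each diagonal entry of L is the vertex degree and each off-diagonal entry is -1 where an edge is present, 0 otherwise; in the order [a, b, c, d] the diagonal is [3, 3, 3, 3]. L is symmetric positive semidefinite, so every eigenvalue is real and nonnegative. The eigenvalues sum to 12, which equals trace(L) = 2|E|.

[0, 4, 4, 4]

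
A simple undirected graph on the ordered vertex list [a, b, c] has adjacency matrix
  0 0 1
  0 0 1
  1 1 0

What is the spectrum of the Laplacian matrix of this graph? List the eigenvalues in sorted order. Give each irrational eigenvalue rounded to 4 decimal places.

[0, 1, 3]

Each diagonal entry of L is the vertex degree and each off-diagonal entry is -1 where an edge is present, 0 otherwise; in the order [a, b, c] the diagonal is [1, 1, 2]. L is symmetric positive semidefinite, so every eigenvalue is real and nonnegative. There is one zero in the spectrum, matching the 1 component.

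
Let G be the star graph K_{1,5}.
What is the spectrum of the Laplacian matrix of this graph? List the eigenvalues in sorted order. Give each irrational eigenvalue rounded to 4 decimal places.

The graph has 6 vertices and degree multiset [5, 1, 1, 1, 1, 1]; D is the diagonal matrix of degrees and L = D - A. L is symmetric positive semidefinite, so every eigenvalue is real and nonnegative. The largest eigenvalue, 6, is at most the vertex count 6. The eigenvalues sum to 10, which equals trace(L) = 2|E|.

[0, 1, 1, 1, 1, 6]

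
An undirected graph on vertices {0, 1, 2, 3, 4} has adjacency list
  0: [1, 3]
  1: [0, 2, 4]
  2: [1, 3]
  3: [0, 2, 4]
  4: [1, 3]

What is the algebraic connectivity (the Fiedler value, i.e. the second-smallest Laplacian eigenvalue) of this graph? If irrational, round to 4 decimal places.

2

Each diagonal entry of L is the vertex degree and each off-diagonal entry is -1 where an edge is present, 0 otherwise; in the order [0, 1, 2, 3, 4] the diagonal is [2, 3, 2, 3, 2]. The smallest Laplacian eigenvalue is always 0. The next one, lambda_2 = 2, measures how hard the graph is to disconnect: larger values mean better connectivity. The eigenvalues sum to 12, which equals trace(L) = 2|E|.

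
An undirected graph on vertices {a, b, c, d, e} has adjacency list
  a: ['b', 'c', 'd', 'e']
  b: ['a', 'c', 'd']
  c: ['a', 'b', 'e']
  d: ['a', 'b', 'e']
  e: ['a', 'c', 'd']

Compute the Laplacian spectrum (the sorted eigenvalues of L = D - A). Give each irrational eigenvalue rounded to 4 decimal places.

Reading degrees in the order [a, b, c, d, e] gives [4, 3, 3, 3, 3]; set D = diag(4, 3, 3, 3, 3) and form L = D - A. Since every row of L sums to 0, the all-ones vector is in the kernel and 0 is an eigenvalue. The single zero eigenvalue shows the graph is connected. There is one zero in the spectrum, matching the 1 component. By the matrix-tree theorem the graph has (1/5) * product of the nonzero eigenvalues = 45 spanning trees.

[0, 3, 3, 5, 5]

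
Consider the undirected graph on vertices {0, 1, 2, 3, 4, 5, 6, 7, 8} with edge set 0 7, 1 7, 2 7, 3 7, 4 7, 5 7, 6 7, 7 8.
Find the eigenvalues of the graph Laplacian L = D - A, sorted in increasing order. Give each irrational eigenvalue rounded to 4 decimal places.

Each diagonal entry of L is the vertex degree and each off-diagonal entry is -1 where an edge is present, 0 otherwise; in the order [0, 1, 2, 3, 4, 5, 6, 7, 8] the diagonal is [1, 1, 1, 1, 1, 1, 1, 8, 1]. The multiplicity of 0 as a Laplacian eigenvalue equals the number of connected components. The single zero eigenvalue shows the graph is connected. There is one zero in the spectrum, matching the 1 component.

[0, 1, 1, 1, 1, 1, 1, 1, 9]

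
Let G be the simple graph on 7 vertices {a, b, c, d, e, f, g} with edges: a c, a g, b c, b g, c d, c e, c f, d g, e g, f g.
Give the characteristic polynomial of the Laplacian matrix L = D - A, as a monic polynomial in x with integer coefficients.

With the vertex order [a, b, c, d, e, f, g], the degrees are [2, 2, 5, 2, 2, 2, 5], giving D = diag(2, 2, 5, 2, 2, 2, 5) and L = D - A. L has integer entries, so p(x) = det(xI - L) has integer coefficients. Expanding the determinant yields x^7 - 20x^6 + 155x^5 - 600x^4 + 1240x^3 - 1312x^2 + 560x. The constant term is 0 because L is singular (the all-ones vector lies in its kernel). The eigenvalues sum to 20, which equals trace(L) = 2|E|. The largest eigenvalue, 7, is at most the vertex count 7.

x^7 - 20x^6 + 155x^5 - 600x^4 + 1240x^3 - 1312x^2 + 560x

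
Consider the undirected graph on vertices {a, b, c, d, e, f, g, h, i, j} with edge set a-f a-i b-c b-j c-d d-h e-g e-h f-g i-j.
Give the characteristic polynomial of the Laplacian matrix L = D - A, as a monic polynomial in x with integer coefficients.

Each diagonal entry of L is the vertex degree and each off-diagonal entry is -1 where an edge is present, 0 otherwise; in the order [a, b, c, d, e, f, g, h, i, j] the diagonal is [2, 2, 2, 2, 2, 2, 2, 2, 2, 2]. Computing det(xI - L) by cofactor expansion (or equivalently via sum-over-permutations) gives x^10 - 20x^9 + 170x^8 - 800x^7 + 2275x^6 - 4004x^5 + 4290x^4 - 2640x^3 + 825x^2 - 100x. The coefficient of x^9 equals -trace(L) = -20, matching the sum of degrees. The eigenvalues sum to 20, which equals trace(L) = 2|E|.

x^10 - 20x^9 + 170x^8 - 800x^7 + 2275x^6 - 4004x^5 + 4290x^4 - 2640x^3 + 825x^2 - 100x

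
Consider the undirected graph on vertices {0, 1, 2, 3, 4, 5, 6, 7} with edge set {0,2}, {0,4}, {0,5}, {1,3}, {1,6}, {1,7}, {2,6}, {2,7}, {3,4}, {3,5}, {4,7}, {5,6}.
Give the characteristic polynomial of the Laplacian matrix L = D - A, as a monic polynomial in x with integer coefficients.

x^8 - 24x^7 + 240x^6 - 1296x^5 + 4080x^4 - 7488x^3 + 7424x^2 - 3072x

With the vertex order [0, 1, 2, 3, 4, 5, 6, 7], the degrees are [3, 3, 3, 3, 3, 3, 3, 3], giving D = diag(3, 3, 3, 3, 3, 3, 3, 3) and L = D - A. Computing det(xI - L) by cofactor expansion (or equivalently via sum-over-permutations) gives x^8 - 24x^7 + 240x^6 - 1296x^5 + 4080x^4 - 7488x^3 + 7424x^2 - 3072x. Since p(0) = det(-L) = 0, x divides p(x). The largest eigenvalue, 6, is at most the vertex count 8.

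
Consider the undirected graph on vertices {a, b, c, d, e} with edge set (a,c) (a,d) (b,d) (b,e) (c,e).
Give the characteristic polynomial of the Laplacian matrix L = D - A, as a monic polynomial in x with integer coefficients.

x^5 - 10x^4 + 35x^3 - 50x^2 + 25x

With the vertex order [a, b, c, d, e], the degrees are [2, 2, 2, 2, 2], giving D = diag(2, 2, 2, 2, 2) and L = D - A. L has integer entries, so p(x) = det(xI - L) has integer coefficients. Expanding the determinant yields x^5 - 10x^4 + 35x^3 - 50x^2 + 25x. The constant term is 0 because L is singular (the all-ones vector lies in its kernel). The eigenvalues sum to 10, which equals trace(L) = 2|E|. The largest eigenvalue, 3.6180, is at most the vertex count 5.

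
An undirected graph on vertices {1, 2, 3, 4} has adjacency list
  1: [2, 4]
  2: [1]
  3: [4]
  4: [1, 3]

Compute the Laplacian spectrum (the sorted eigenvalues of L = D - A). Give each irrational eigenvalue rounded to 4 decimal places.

[0, 0.5858, 2, 3.4142]

With the vertex order [1, 2, 3, 4], the degrees are [2, 1, 1, 2], giving D = diag(2, 1, 1, 2) and L = D - A. L is symmetric positive semidefinite, so every eigenvalue is real and nonnegative. The single zero eigenvalue shows the graph is connected. The eigenvalues sum to 6, which equals trace(L) = 2|E|.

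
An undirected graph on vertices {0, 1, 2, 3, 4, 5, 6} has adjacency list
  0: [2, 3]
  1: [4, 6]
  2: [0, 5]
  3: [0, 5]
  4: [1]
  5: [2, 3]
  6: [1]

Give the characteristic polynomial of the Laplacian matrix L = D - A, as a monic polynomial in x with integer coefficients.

x^7 - 12x^6 + 55x^5 - 120x^4 + 124x^3 - 48x^2

Each diagonal entry of L is the vertex degree and each off-diagonal entry is -1 where an edge is present, 0 otherwise; in the order [0, 1, 2, 3, 4, 5, 6] the diagonal is [2, 2, 2, 2, 1, 2, 1]. Computing det(xI - L) by cofactor expansion (or equivalently via sum-over-permutations) gives x^7 - 12x^6 + 55x^5 - 120x^4 + 124x^3 - 48x^2. Since p(0) = det(-L) = 0, x divides p(x).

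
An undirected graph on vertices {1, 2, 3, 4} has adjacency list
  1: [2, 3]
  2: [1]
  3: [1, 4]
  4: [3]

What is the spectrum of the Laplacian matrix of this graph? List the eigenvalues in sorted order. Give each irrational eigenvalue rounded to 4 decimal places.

[0, 0.5858, 2, 3.4142]

Each diagonal entry of L is the vertex degree and each off-diagonal entry is -1 where an edge is present, 0 otherwise; in the order [1, 2, 3, 4] the diagonal is [2, 1, 2, 1]. Since every row of L sums to 0, the all-ones vector is in the kernel and 0 is an eigenvalue. The single zero eigenvalue shows the graph is connected. There is one zero in the spectrum, matching the 1 component. The largest eigenvalue, 3.4142, is at most the vertex count 4.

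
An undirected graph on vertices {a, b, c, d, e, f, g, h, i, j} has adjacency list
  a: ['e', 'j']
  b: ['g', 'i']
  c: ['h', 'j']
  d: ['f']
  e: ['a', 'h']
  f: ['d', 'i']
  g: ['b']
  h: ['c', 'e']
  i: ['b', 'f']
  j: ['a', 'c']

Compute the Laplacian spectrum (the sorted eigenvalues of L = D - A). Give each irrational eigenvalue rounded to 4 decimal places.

[0, 0, 0.3820, 1.3820, 1.3820, 1.3820, 2.6180, 3.6180, 3.6180, 3.6180]

Reading degrees in the order [a, b, c, d, e, f, g, h, i, j] gives [2, 2, 2, 1, 2, 2, 1, 2, 2, 2]; set D = diag(2, 2, 2, 1, 2, 2, 1, 2, 2, 2) and form L = D - A. L is symmetric positive semidefinite, so every eigenvalue is real and nonnegative. The 2 zero eigenvalues correspond to the 2 connected components. The eigenvalues sum to 18, which equals trace(L) = 2|E|. There are 2 zeros in the spectrum, matching the 2 components.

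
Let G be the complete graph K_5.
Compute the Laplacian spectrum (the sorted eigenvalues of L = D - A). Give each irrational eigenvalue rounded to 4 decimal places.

The graph has 5 vertices and degree multiset [4, 4, 4, 4, 4]; D is the diagonal matrix of degrees and L = D - A. Since every row of L sums to 0, the all-ones vector is in the kernel and 0 is an eigenvalue. The single zero eigenvalue shows the graph is connected. The eigenvalues sum to 20, which equals trace(L) = 2|E|.

[0, 5, 5, 5, 5]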